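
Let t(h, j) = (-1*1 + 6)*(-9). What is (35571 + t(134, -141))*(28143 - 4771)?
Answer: 830313672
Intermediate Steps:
t(h, j) = -45 (t(h, j) = (-1 + 6)*(-9) = 5*(-9) = -45)
(35571 + t(134, -141))*(28143 - 4771) = (35571 - 45)*(28143 - 4771) = 35526*23372 = 830313672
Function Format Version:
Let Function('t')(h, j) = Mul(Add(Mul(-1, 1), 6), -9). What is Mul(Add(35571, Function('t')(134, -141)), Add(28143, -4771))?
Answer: 830313672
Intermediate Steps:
Function('t')(h, j) = -45 (Function('t')(h, j) = Mul(Add(-1, 6), -9) = Mul(5, -9) = -45)
Mul(Add(35571, Function('t')(134, -141)), Add(28143, -4771)) = Mul(Add(35571, -45), Add(28143, -4771)) = Mul(35526, 23372) = 830313672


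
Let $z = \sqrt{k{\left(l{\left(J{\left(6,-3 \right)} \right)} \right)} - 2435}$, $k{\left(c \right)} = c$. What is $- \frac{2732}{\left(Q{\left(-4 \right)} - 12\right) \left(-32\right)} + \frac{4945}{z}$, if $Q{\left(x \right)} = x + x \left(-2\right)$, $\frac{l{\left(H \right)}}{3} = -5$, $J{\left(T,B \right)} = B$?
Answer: $- \frac{683}{64} - \frac{989 i \sqrt{2}}{14} \approx -10.672 - 99.904 i$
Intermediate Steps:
$l{\left(H \right)} = -15$ ($l{\left(H \right)} = 3 \left(-5\right) = -15$)
$Q{\left(x \right)} = - x$ ($Q{\left(x \right)} = x - 2 x = - x$)
$z = 35 i \sqrt{2}$ ($z = \sqrt{-15 - 2435} = \sqrt{-2450} = 35 i \sqrt{2} \approx 49.497 i$)
$- \frac{2732}{\left(Q{\left(-4 \right)} - 12\right) \left(-32\right)} + \frac{4945}{z} = - \frac{2732}{\left(\left(-1\right) \left(-4\right) - 12\right) \left(-32\right)} + \frac{4945}{35 i \sqrt{2}} = - \frac{2732}{\left(4 - 12\right) \left(-32\right)} + 4945 \left(- \frac{i \sqrt{2}}{70}\right) = - \frac{2732}{\left(-8\right) \left(-32\right)} - \frac{989 i \sqrt{2}}{14} = - \frac{2732}{256} - \frac{989 i \sqrt{2}}{14} = \left(-2732\right) \frac{1}{256} - \frac{989 i \sqrt{2}}{14} = - \frac{683}{64} - \frac{989 i \sqrt{2}}{14}$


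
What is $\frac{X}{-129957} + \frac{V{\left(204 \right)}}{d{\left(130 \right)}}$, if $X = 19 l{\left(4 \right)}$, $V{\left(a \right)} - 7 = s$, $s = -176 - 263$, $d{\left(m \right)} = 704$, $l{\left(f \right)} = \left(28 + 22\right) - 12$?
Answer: $- \frac{3540607}{5718108} \approx -0.61919$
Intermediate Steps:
$l{\left(f \right)} = 38$ ($l{\left(f \right)} = 50 - 12 = 38$)
$s = -439$
$V{\left(a \right)} = -432$ ($V{\left(a \right)} = 7 - 439 = -432$)
$X = 722$ ($X = 19 \cdot 38 = 722$)
$\frac{X}{-129957} + \frac{V{\left(204 \right)}}{d{\left(130 \right)}} = \frac{722}{-129957} - \frac{432}{704} = 722 \left(- \frac{1}{129957}\right) - \frac{27}{44} = - \frac{722}{129957} - \frac{27}{44} = - \frac{3540607}{5718108}$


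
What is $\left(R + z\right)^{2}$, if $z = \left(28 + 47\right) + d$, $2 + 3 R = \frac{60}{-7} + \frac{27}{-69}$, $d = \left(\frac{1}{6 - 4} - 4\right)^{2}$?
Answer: $\frac{26084511049}{3732624} \approx 6988.3$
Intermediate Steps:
$d = \frac{49}{4}$ ($d = \left(\frac{1}{2} - 4\right)^{2} = \left(- \frac{7}{2}\right)^{2} = \frac{49}{4} \approx 12.25$)
$R = - \frac{1765}{483}$ ($R = - \frac{2}{3} + \frac{\frac{60}{-7} + \frac{27}{-69}}{3} = - \frac{2}{3} + \frac{60 \left(- \frac{1}{7}\right) + 27 \left(- \frac{1}{69}\right)}{3} = - \frac{2}{3} + \frac{- \frac{60}{7} - \frac{9}{23}}{3} = - \frac{2}{3} + \frac{1}{3} \left(- \frac{1443}{161}\right) = - \frac{2}{3} - \frac{481}{161} = - \frac{1765}{483} \approx -3.6542$)
$z = \frac{349}{4}$ ($z = \left(28 + 47\right) + \frac{49}{4} = 75 + \frac{49}{4} = \frac{349}{4} \approx 87.25$)
$\left(R + z\right)^{2} = \left(- \frac{1765}{483} + \frac{349}{4}\right)^{2} = \left(\frac{161507}{1932}\right)^{2} = \frac{26084511049}{3732624}$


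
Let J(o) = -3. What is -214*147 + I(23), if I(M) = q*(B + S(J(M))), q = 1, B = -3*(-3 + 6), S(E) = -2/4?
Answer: -62935/2 ≈ -31468.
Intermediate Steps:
S(E) = -½ (S(E) = -2*¼ = -½)
B = -9 (B = -3*3 = -9)
I(M) = -19/2 (I(M) = 1*(-9 - ½) = 1*(-19/2) = -19/2)
-214*147 + I(23) = -214*147 - 19/2 = -31458 - 19/2 = -62935/2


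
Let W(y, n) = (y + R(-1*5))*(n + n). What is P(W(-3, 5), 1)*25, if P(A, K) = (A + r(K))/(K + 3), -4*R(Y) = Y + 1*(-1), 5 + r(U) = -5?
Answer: -625/4 ≈ -156.25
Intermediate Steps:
r(U) = -10 (r(U) = -5 - 5 = -10)
R(Y) = 1/4 - Y/4 (R(Y) = -(Y + 1*(-1))/4 = -(Y - 1)/4 = -(-1 + Y)/4 = 1/4 - Y/4)
W(y, n) = 2*n*(3/2 + y) (W(y, n) = (y + (1/4 - (-1)*5/4))*(n + n) = (y + (1/4 - 1/4*(-5)))*(2*n) = (y + (1/4 + 5/4))*(2*n) = (y + 3/2)*(2*n) = (3/2 + y)*(2*n) = 2*n*(3/2 + y))
P(A, K) = (-10 + A)/(3 + K) (P(A, K) = (A - 10)/(K + 3) = (-10 + A)/(3 + K))
P(W(-3, 5), 1)*25 = ((-10 + 5*(3 + 2*(-3)))/(3 + 1))*25 = ((-10 + 5*(3 - 6))/4)*25 = ((-10 + 5*(-3))/4)*25 = ((-10 - 15)/4)*25 = ((1/4)*(-25))*25 = -25/4*25 = -625/4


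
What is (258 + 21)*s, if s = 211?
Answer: 58869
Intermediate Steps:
(258 + 21)*s = (258 + 21)*211 = 279*211 = 58869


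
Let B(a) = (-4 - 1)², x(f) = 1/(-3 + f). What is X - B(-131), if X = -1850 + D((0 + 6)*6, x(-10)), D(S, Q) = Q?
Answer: -24376/13 ≈ -1875.1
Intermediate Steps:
B(a) = 25 (B(a) = (-5)² = 25)
X = -24051/13 (X = -1850 + 1/(-3 - 10) = -1850 + 1/(-13) = -1850 - 1/13 = -24051/13 ≈ -1850.1)
X - B(-131) = -24051/13 - 1*25 = -24051/13 - 25 = -24376/13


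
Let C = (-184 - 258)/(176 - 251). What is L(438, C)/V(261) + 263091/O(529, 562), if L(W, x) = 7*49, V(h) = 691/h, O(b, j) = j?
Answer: 232107807/388342 ≈ 597.69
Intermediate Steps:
C = 442/75 (C = -442/(-75) = -442*(-1/75) = 442/75 ≈ 5.8933)
L(W, x) = 343
L(438, C)/V(261) + 263091/O(529, 562) = 343/((691/261)) + 263091/562 = 343/((691*(1/261))) + 263091*(1/562) = 343/(691/261) + 263091/562 = 343*(261/691) + 263091/562 = 89523/691 + 263091/562 = 232107807/388342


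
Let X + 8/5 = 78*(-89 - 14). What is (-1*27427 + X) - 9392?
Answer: -224273/5 ≈ -44855.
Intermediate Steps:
X = -40178/5 (X = -8/5 + 78*(-89 - 14) = -8/5 + 78*(-103) = -8/5 - 8034 = -40178/5 ≈ -8035.6)
(-1*27427 + X) - 9392 = (-1*27427 - 40178/5) - 9392 = (-27427 - 40178/5) - 9392 = -177313/5 - 9392 = -224273/5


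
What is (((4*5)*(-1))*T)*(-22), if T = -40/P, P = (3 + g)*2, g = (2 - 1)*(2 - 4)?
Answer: -8800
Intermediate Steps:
g = -2 (g = 1*(-2) = -2)
P = 2 (P = (3 - 2)*2 = 1*2 = 2)
T = -20 (T = -40/2 = -40*½ = -20)
(((4*5)*(-1))*T)*(-22) = (((4*5)*(-1))*(-20))*(-22) = ((20*(-1))*(-20))*(-22) = -20*(-20)*(-22) = 400*(-22) = -8800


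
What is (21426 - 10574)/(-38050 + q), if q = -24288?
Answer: -5426/31169 ≈ -0.17408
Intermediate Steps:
(21426 - 10574)/(-38050 + q) = (21426 - 10574)/(-38050 - 24288) = 10852/(-62338) = 10852*(-1/62338) = -5426/31169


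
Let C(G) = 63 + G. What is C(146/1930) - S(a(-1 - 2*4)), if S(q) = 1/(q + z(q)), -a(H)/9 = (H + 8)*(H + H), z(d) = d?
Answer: 19722197/312660 ≈ 63.079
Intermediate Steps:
a(H) = -18*H*(8 + H) (a(H) = -9*(H + 8)*(H + H) = -9*(8 + H)*2*H = -18*H*(8 + H))
S(q) = 1/(2*q) (S(q) = 1/(q + q) = 1/(2*q))
C(146/1930) - S(a(-1 - 2*4)) = (63 + 146/1930) - 1/(2*((-18*(-1 - 2*4)*(8 + (-1 - 2*4))))) = (63 + 146*(1/1930)) - 1/(2*((-18*(-1 - 8)*(8 + (-1 - 8))))) = (63 + 73/965) - 1/(2*((-18*(-9)*(8 - 9)))) = 60868/965 - 1/(2*((-18*(-9)*(-1)))) = 60868/965 - 1/(2*(-162)) = 60868/965 - (-1)/(2*162) = 60868/965 - 1*(-1/324) = 60868/965 + 1/324 = 19722197/312660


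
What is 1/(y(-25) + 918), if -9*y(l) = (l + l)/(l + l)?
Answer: 9/8261 ≈ 0.0010895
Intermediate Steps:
y(l) = -⅑ (y(l) = -(l + l)/(9*(l + l)) = -2*l/(9*(2*l)) = -2*l*1/(2*l)/9 = -⅑*1 = -⅑)
1/(y(-25) + 918) = 1/(-⅑ + 918) = 1/(8261/9) = 9/8261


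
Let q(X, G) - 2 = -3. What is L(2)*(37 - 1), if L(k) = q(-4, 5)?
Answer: -36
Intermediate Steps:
q(X, G) = -1 (q(X, G) = 2 - 3 = -1)
L(k) = -1
L(2)*(37 - 1) = -(37 - 1) = -1*36 = -36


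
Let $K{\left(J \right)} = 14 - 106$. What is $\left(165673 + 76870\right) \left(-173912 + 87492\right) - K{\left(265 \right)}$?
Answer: $-20960565968$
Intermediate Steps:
$K{\left(J \right)} = -92$
$\left(165673 + 76870\right) \left(-173912 + 87492\right) - K{\left(265 \right)} = \left(165673 + 76870\right) \left(-173912 + 87492\right) - -92 = 242543 \left(-86420\right) + 92 = -20960566060 + 92 = -20960565968$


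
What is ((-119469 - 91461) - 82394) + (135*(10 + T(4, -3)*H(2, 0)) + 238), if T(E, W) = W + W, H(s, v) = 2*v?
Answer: -291736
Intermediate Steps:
T(E, W) = 2*W
((-119469 - 91461) - 82394) + (135*(10 + T(4, -3)*H(2, 0)) + 238) = ((-119469 - 91461) - 82394) + (135*(10 + (2*(-3))*(2*0)) + 238) = (-210930 - 82394) + (135*(10 - 6*0) + 238) = -293324 + (135*(10 + 0) + 238) = -293324 + (135*10 + 238) = -293324 + (1350 + 238) = -293324 + 1588 = -291736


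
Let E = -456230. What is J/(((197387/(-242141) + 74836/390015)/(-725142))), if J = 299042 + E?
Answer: -100602393291673245720/550121747 ≈ -1.8287e+11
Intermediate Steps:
J = -157188 (J = 299042 - 456230 = -157188)
J/(((197387/(-242141) + 74836/390015)/(-725142))) = -157188*(-725142/(197387/(-242141) + 74836/390015)) = -157188*(-725142/(197387*(-1/242141) + 74836*(1/390015))) = -157188*(-725142/(-197387/242141 + 74836/390015)) = -157188/((-550121747/882603945*(-1/725142))) = -157188/550121747/640013189885190 = -157188*640013189885190/550121747 = -100602393291673245720/550121747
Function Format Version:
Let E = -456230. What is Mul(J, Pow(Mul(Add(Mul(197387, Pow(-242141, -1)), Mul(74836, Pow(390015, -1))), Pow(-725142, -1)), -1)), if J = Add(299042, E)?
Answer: Rational(-100602393291673245720, 550121747) ≈ -1.8287e+11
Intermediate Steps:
J = -157188 (J = Add(299042, -456230) = -157188)
Mul(J, Pow(Mul(Add(Mul(197387, Pow(-242141, -1)), Mul(74836, Pow(390015, -1))), Pow(-725142, -1)), -1)) = Mul(-157188, Pow(Mul(Add(Mul(197387, Pow(-242141, -1)), Mul(74836, Pow(390015, -1))), Pow(-725142, -1)), -1)) = Mul(-157188, Pow(Mul(Add(Mul(197387, Rational(-1, 242141)), Mul(74836, Rational(1, 390015))), Rational(-1, 725142)), -1)) = Mul(-157188, Pow(Mul(Add(Rational(-197387, 242141), Rational(74836, 390015)), Rational(-1, 725142)), -1)) = Mul(-157188, Pow(Mul(Rational(-550121747, 882603945), Rational(-1, 725142)), -1)) = Mul(-157188, Pow(Rational(550121747, 640013189885190), -1)) = Mul(-157188, Rational(640013189885190, 550121747)) = Rational(-100602393291673245720, 550121747)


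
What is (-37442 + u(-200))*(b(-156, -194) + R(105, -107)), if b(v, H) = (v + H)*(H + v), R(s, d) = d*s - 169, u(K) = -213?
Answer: -4183319880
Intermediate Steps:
R(s, d) = -169 + d*s
b(v, H) = (H + v)**2 (b(v, H) = (H + v)*(H + v) = (H + v)**2)
(-37442 + u(-200))*(b(-156, -194) + R(105, -107)) = (-37442 - 213)*((-194 - 156)**2 + (-169 - 107*105)) = -37655*((-350)**2 + (-169 - 11235)) = -37655*(122500 - 11404) = -37655*111096 = -4183319880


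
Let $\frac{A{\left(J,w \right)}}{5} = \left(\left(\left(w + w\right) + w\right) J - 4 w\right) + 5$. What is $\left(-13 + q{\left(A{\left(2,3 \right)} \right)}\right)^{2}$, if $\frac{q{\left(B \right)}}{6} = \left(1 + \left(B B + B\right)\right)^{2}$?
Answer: $3243912235354609$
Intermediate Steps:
$A{\left(J,w \right)} = 25 - 20 w + 15 J w$ ($A{\left(J,w \right)} = 5 \left(\left(\left(\left(w + w\right) + w\right) J - 4 w\right) + 5\right) = 5 \left(\left(\left(2 w + w\right) J - 4 w\right) + 5\right) = 5 \left(\left(3 w J - 4 w\right) + 5\right) = 5 \left(\left(3 J w - 4 w\right) + 5\right) = 5 \left(\left(- 4 w + 3 J w\right) + 5\right) = 5 \left(5 - 4 w + 3 J w\right) = 25 - 20 w + 15 J w$)
$q{\left(B \right)} = 6 \left(1 + B + B^{2}\right)^{2}$ ($q{\left(B \right)} = 6 \left(1 + \left(B B + B\right)\right)^{2} = 6 \left(1 + \left(B^{2} + B\right)\right)^{2} = 6 \left(1 + \left(B + B^{2}\right)\right)^{2} = 6 \left(1 + B + B^{2}\right)^{2}$)
$\left(-13 + q{\left(A{\left(2,3 \right)} \right)}\right)^{2} = \left(-13 + 6 \left(1 + \left(25 - 60 + 15 \cdot 2 \cdot 3\right) + \left(25 - 60 + 15 \cdot 2 \cdot 3\right)^{2}\right)^{2}\right)^{2} = \left(-13 + 6 \left(1 + \left(25 - 60 + 90\right) + \left(25 - 60 + 90\right)^{2}\right)^{2}\right)^{2} = \left(-13 + 6 \left(1 + 55 + 55^{2}\right)^{2}\right)^{2} = \left(-13 + 6 \left(1 + 55 + 3025\right)^{2}\right)^{2} = \left(-13 + 6 \cdot 3081^{2}\right)^{2} = \left(-13 + 6 \cdot 9492561\right)^{2} = \left(-13 + 56955366\right)^{2} = 56955353^{2} = 3243912235354609$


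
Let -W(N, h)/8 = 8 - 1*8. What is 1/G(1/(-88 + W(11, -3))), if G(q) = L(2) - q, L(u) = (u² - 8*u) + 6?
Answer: -88/527 ≈ -0.16698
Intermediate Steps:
W(N, h) = 0 (W(N, h) = -8*(8 - 1*8) = -8*(8 - 8) = -8*0 = 0)
L(u) = 6 + u² - 8*u
G(q) = -6 - q (G(q) = (6 + 2² - 8*2) - q = (6 + 4 - 16) - q = -6 - q)
1/G(1/(-88 + W(11, -3))) = 1/(-6 - 1/(-88 + 0)) = 1/(-6 - 1/(-88)) = 1/(-6 - 1*(-1/88)) = 1/(-6 + 1/88) = 1/(-527/88) = -88/527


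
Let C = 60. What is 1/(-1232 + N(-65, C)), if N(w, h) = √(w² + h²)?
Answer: -1232/1509999 - 5*√313/1509999 ≈ -0.00087448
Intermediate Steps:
N(w, h) = √(h² + w²)
1/(-1232 + N(-65, C)) = 1/(-1232 + √(60² + (-65)²)) = 1/(-1232 + √(3600 + 4225)) = 1/(-1232 + √7825) = 1/(-1232 + 5*√313)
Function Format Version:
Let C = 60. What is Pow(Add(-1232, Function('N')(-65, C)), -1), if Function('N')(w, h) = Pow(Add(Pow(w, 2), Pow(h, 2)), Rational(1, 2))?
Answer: Add(Rational(-1232, 1509999), Mul(Rational(-5, 1509999), Pow(313, Rational(1, 2)))) ≈ -0.00087448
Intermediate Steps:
Function('N')(w, h) = Pow(Add(Pow(h, 2), Pow(w, 2)), Rational(1, 2))
Pow(Add(-1232, Function('N')(-65, C)), -1) = Pow(Add(-1232, Pow(Add(Pow(60, 2), Pow(-65, 2)), Rational(1, 2))), -1) = Pow(Add(-1232, Pow(Add(3600, 4225), Rational(1, 2))), -1) = Pow(Add(-1232, Pow(7825, Rational(1, 2))), -1) = Pow(Add(-1232, Mul(5, Pow(313, Rational(1, 2)))), -1)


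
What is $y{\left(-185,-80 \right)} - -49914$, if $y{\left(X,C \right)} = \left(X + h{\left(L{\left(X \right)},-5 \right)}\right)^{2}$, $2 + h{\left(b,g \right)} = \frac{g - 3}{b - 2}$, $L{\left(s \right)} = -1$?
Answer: $\frac{755035}{9} \approx 83893.0$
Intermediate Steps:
$h{\left(b,g \right)} = -2 + \frac{-3 + g}{-2 + b}$ ($h{\left(b,g \right)} = -2 + \frac{g - 3}{b - 2} = -2 + \frac{-3 + g}{-2 + b}$)
$y{\left(X,C \right)} = \left(\frac{2}{3} + X\right)^{2}$ ($y{\left(X,C \right)} = \left(X + \frac{1 - 5 - -2}{-2 - 1}\right)^{2} = \left(X + \frac{1 - 5 + 2}{-3}\right)^{2} = \left(X - - \frac{2}{3}\right)^{2} = \left(X + \frac{2}{3}\right)^{2} = \left(\frac{2}{3} + X\right)^{2}$)
$y{\left(-185,-80 \right)} - -49914 = \frac{\left(2 + 3 \left(-185\right)\right)^{2}}{9} - -49914 = \frac{\left(2 - 555\right)^{2}}{9} + 49914 = \frac{\left(-553\right)^{2}}{9} + 49914 = \frac{1}{9} \cdot 305809 + 49914 = \frac{305809}{9} + 49914 = \frac{755035}{9}$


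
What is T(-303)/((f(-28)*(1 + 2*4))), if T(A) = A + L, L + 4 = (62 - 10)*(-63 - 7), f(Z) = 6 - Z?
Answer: -3947/306 ≈ -12.899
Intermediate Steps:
L = -3644 (L = -4 + (62 - 10)*(-63 - 7) = -4 + 52*(-70) = -4 - 3640 = -3644)
T(A) = -3644 + A (T(A) = A - 3644 = -3644 + A)
T(-303)/((f(-28)*(1 + 2*4))) = (-3644 - 303)/(((6 - 1*(-28))*(1 + 2*4))) = -3947*1/((1 + 8)*(6 + 28)) = -3947/(34*9) = -3947/306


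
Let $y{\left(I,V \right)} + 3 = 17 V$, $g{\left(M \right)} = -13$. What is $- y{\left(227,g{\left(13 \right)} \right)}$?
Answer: $224$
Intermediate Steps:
$y{\left(I,V \right)} = -3 + 17 V$
$- y{\left(227,g{\left(13 \right)} \right)} = - (-3 + 17 \left(-13\right)) = - (-3 - 221) = \left(-1\right) \left(-224\right) = 224$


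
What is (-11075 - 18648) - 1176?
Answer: -30899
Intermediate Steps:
(-11075 - 18648) - 1176 = -29723 - 1176 = -30899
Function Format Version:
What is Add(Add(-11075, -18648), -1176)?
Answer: -30899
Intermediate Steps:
Add(Add(-11075, -18648), -1176) = Add(-29723, -1176) = -30899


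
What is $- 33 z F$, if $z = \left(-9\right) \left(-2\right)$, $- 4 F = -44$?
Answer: $-6534$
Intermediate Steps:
$F = 11$ ($F = \left(- \frac{1}{4}\right) \left(-44\right) = 11$)
$z = 18$
$- 33 z F = \left(-33\right) 18 \cdot 11 = \left(-594\right) 11 = -6534$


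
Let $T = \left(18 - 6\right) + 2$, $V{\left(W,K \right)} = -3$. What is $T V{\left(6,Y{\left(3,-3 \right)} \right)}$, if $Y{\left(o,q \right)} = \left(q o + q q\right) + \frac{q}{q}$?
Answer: $-42$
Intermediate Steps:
$Y{\left(o,q \right)} = 1 + q^{2} + o q$ ($Y{\left(o,q \right)} = \left(o q + q^{2}\right) + 1 = \left(q^{2} + o q\right) + 1 = 1 + q^{2} + o q$)
$T = 14$ ($T = 12 + 2 = 14$)
$T V{\left(6,Y{\left(3,-3 \right)} \right)} = 14 \left(-3\right) = -42$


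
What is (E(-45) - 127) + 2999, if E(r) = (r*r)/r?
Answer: 2827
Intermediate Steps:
E(r) = r (E(r) = r²/r = r)
(E(-45) - 127) + 2999 = (-45 - 127) + 2999 = -172 + 2999 = 2827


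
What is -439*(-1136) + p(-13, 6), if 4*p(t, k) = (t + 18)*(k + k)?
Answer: 498719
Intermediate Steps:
p(t, k) = k*(18 + t)/2 (p(t, k) = ((t + 18)*(k + k))/4 = ((18 + t)*(2*k))/4 = (2*k*(18 + t))/4 = k*(18 + t)/2)
-439*(-1136) + p(-13, 6) = -439*(-1136) + (1/2)*6*(18 - 13) = 498704 + (1/2)*6*5 = 498704 + 15 = 498719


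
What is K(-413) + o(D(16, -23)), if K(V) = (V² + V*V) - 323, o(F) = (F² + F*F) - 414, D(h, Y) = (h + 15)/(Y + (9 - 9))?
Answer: 180074051/529 ≈ 3.4040e+5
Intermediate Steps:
D(h, Y) = (15 + h)/Y (D(h, Y) = (15 + h)/(Y + 0) = (15 + h)/Y)
o(F) = -414 + 2*F² (o(F) = (F² + F²) - 414 = 2*F² - 414 = -414 + 2*F²)
K(V) = -323 + 2*V² (K(V) = (V² + V²) - 323 = 2*V² - 323 = -323 + 2*V²)
K(-413) + o(D(16, -23)) = (-323 + 2*(-413)²) + (-414 + 2*((15 + 16)/(-23))²) = (-323 + 2*170569) + (-414 + 2*(-1/23*31)²) = (-323 + 341138) + (-414 + 2*(-31/23)²) = 340815 + (-414 + 2*(961/529)) = 340815 + (-414 + 1922/529) = 340815 - 217084/529 = 180074051/529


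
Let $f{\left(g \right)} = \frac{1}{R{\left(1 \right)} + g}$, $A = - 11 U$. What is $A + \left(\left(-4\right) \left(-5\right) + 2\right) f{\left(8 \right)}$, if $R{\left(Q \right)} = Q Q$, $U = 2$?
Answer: $- \frac{176}{9} \approx -19.556$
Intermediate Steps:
$R{\left(Q \right)} = Q^{2}$
$A = -22$ ($A = \left(-11\right) 2 = -22$)
$f{\left(g \right)} = \frac{1}{1 + g}$ ($f{\left(g \right)} = \frac{1}{1^{2} + g} = \frac{1}{1 + g}$)
$A + \left(\left(-4\right) \left(-5\right) + 2\right) f{\left(8 \right)} = -22 + \frac{\left(-4\right) \left(-5\right) + 2}{1 + 8} = -22 + \frac{20 + 2}{9} = -22 + 22 \cdot \frac{1}{9} = -22 + \frac{22}{9} = - \frac{176}{9}$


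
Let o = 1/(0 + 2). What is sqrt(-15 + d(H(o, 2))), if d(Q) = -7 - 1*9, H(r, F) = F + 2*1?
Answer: I*sqrt(31) ≈ 5.5678*I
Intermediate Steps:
o = 1/2 ≈ 0.50000
H(r, F) = 2 + F (H(r, F) = F + 2 = 2 + F)
d(Q) = -16 (d(Q) = -7 - 9 = -16)
sqrt(-15 + d(H(o, 2))) = sqrt(-15 - 16) = sqrt(-31) = I*sqrt(31)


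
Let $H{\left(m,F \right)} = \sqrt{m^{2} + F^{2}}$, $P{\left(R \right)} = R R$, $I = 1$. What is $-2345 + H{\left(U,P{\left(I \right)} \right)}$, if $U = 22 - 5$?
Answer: $-2345 + \sqrt{290} \approx -2328.0$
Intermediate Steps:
$P{\left(R \right)} = R^{2}$
$U = 17$ ($U = 22 - 5 = 17$)
$H{\left(m,F \right)} = \sqrt{F^{2} + m^{2}}$
$-2345 + H{\left(U,P{\left(I \right)} \right)} = -2345 + \sqrt{\left(1^{2}\right)^{2} + 17^{2}} = -2345 + \sqrt{1^{2} + 289} = -2345 + \sqrt{1 + 289} = -2345 + \sqrt{290}$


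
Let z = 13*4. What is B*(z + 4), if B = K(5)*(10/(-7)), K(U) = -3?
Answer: 240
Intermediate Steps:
z = 52
B = 30/7 (B = -30/(-7) = -30*(-1)/7 = -3*(-10/7) = 30/7 ≈ 4.2857)
B*(z + 4) = 30*(52 + 4)/7 = (30/7)*56 = 240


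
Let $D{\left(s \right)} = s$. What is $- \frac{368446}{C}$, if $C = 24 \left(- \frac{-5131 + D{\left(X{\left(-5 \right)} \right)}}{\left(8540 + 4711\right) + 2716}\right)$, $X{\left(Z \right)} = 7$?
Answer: $- \frac{420212663}{8784} \approx -47838.0$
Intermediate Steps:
$C = \frac{17568}{2281}$ ($C = 24 \left(- \frac{-5131 + 7}{\left(8540 + 4711\right) + 2716}\right) = 24 \left(- \frac{-5124}{13251 + 2716}\right) = 24 \left(- \frac{-5124}{15967}\right) = 24 \left(\left(-1\right) \left(- \frac{732}{2281}\right)\right) = 24 \cdot \frac{732}{2281} = \frac{17568}{2281} \approx 7.7019$)
$- \frac{368446}{C} = - \frac{368446}{\frac{17568}{2281}} = \left(-368446\right) \frac{2281}{17568} = - \frac{420212663}{8784}$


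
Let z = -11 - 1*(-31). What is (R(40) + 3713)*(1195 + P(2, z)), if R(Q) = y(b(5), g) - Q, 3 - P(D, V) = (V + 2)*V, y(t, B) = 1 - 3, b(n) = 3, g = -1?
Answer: 2782618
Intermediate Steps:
z = 20 (z = -11 + 31 = 20)
y(t, B) = -2
P(D, V) = 3 - V*(2 + V) (P(D, V) = 3 - (V + 2)*V = 3 - (2 + V)*V = 3 - V*(2 + V))
R(Q) = -2 - Q
(R(40) + 3713)*(1195 + P(2, z)) = ((-2 - 1*40) + 3713)*(1195 + (3 - 1*20² - 2*20)) = ((-2 - 40) + 3713)*(1195 + (3 - 1*400 - 40)) = (-42 + 3713)*(1195 + (3 - 400 - 40)) = 3671*(1195 - 437) = 3671*758 = 2782618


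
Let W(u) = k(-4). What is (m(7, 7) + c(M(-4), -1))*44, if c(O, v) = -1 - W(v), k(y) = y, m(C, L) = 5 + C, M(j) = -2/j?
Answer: 660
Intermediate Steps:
W(u) = -4
c(O, v) = 3 (c(O, v) = -1 - 1*(-4) = -1 + 4 = 3)
(m(7, 7) + c(M(-4), -1))*44 = ((5 + 7) + 3)*44 = (12 + 3)*44 = 15*44 = 660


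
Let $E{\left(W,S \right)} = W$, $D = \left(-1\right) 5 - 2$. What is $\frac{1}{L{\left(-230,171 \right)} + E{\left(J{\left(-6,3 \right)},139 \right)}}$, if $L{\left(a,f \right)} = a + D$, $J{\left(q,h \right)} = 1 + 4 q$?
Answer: $- \frac{1}{260} \approx -0.0038462$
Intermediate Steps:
$D = -7$ ($D = -5 - 2 = -7$)
$L{\left(a,f \right)} = -7 + a$ ($L{\left(a,f \right)} = a - 7 = -7 + a$)
$\frac{1}{L{\left(-230,171 \right)} + E{\left(J{\left(-6,3 \right)},139 \right)}} = \frac{1}{\left(-7 - 230\right) + \left(1 + 4 \left(-6\right)\right)} = \frac{1}{-237 + \left(1 - 24\right)} = \frac{1}{-237 - 23} = \frac{1}{-260} = - \frac{1}{260}$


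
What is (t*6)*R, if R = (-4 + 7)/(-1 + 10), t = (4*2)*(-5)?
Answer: -80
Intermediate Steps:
t = -40 (t = 8*(-5) = -40)
R = 1/3 (R = 3/9 = 3*(1/9) = 1/3 ≈ 0.33333)
(t*6)*R = -40*6*(1/3) = -240*1/3 = -80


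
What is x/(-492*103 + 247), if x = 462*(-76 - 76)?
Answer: 70224/50429 ≈ 1.3925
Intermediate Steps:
x = -70224 (x = 462*(-152) = -70224)
x/(-492*103 + 247) = -70224/(-492*103 + 247) = -70224/(-50676 + 247) = -70224/(-50429) = -70224*(-1/50429) = 70224/50429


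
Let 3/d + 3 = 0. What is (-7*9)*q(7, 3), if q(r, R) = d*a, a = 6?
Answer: 378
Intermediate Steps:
d = -1 (d = 3/(-3 + 0) = 3/(-3) = 3*(-⅓) = -1)
q(r, R) = -6 (q(r, R) = -1*6 = -6)
(-7*9)*q(7, 3) = -7*9*(-6) = -63*(-6) = 378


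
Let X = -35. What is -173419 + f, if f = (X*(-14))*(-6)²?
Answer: -155779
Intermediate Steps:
f = 17640 (f = -35*(-14)*(-6)² = 490*36 = 17640)
-173419 + f = -173419 + 17640 = -155779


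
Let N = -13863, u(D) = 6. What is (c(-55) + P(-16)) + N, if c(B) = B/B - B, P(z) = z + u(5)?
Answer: -13817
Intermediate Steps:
P(z) = 6 + z (P(z) = z + 6 = 6 + z)
c(B) = 1 - B
(c(-55) + P(-16)) + N = ((1 - 1*(-55)) + (6 - 16)) - 13863 = ((1 + 55) - 10) - 13863 = (56 - 10) - 13863 = 46 - 13863 = -13817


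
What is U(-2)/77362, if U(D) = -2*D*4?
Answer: 8/38681 ≈ 0.00020682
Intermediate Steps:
U(D) = -8*D
U(-2)/77362 = -8*(-2)/77362 = 16*(1/77362) = 8/38681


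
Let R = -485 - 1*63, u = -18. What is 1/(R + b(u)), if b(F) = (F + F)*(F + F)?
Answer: 1/748 ≈ 0.0013369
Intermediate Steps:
b(F) = 4*F² (b(F) = (2*F)*(2*F) = 4*F²)
R = -548 (R = -485 - 63 = -548)
1/(R + b(u)) = 1/(-548 + 4*(-18)²) = 1/(-548 + 4*324) = 1/(-548 + 1296) = 1/748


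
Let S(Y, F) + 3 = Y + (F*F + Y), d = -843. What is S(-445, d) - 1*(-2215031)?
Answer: 2924787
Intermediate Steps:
S(Y, F) = -3 + F² + 2*Y (S(Y, F) = -3 + (Y + (F*F + Y)) = -3 + (Y + (F² + Y)) = -3 + (Y + (Y + F²)) = -3 + (F² + 2*Y) = -3 + F² + 2*Y)
S(-445, d) - 1*(-2215031) = (-3 + (-843)² + 2*(-445)) - 1*(-2215031) = (-3 + 710649 - 890) + 2215031 = 709756 + 2215031 = 2924787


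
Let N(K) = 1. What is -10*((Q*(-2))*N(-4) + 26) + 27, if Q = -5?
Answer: -333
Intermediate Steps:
-10*((Q*(-2))*N(-4) + 26) + 27 = -10*(-5*(-2)*1 + 26) + 27 = -10*(10*1 + 26) + 27 = -10*(10 + 26) + 27 = -10*36 + 27 = -360 + 27 = -333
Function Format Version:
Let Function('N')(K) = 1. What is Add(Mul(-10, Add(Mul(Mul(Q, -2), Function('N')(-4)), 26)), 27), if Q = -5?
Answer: -333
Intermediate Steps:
Add(Mul(-10, Add(Mul(Mul(Q, -2), Function('N')(-4)), 26)), 27) = Add(Mul(-10, Add(Mul(Mul(-5, -2), 1), 26)), 27) = Add(Mul(-10, Add(Mul(10, 1), 26)), 27) = Add(Mul(-10, Add(10, 26)), 27) = Add(Mul(-10, 36), 27) = Add(-360, 27) = -333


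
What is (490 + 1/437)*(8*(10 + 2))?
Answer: 20556576/437 ≈ 47040.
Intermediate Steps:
(490 + 1/437)*(8*(10 + 2)) = (490 + 1/437)*(8*12) = (214131/437)*96 = 20556576/437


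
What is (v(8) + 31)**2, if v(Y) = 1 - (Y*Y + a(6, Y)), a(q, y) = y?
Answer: 1600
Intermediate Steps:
v(Y) = 1 - Y - Y**2 (v(Y) = 1 - (Y*Y + Y) = 1 - (Y**2 + Y) = 1 - (Y + Y**2) = 1 + (-Y - Y**2) = 1 - Y - Y**2)
(v(8) + 31)**2 = ((1 - 1*8 - 1*8**2) + 31)**2 = ((1 - 8 - 1*64) + 31)**2 = ((1 - 8 - 64) + 31)**2 = (-71 + 31)**2 = (-40)**2 = 1600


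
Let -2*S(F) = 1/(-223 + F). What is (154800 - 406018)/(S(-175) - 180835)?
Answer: 199969528/143944659 ≈ 1.3892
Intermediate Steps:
S(F) = -1/(2*(-223 + F))
(154800 - 406018)/(S(-175) - 180835) = (154800 - 406018)/(-1/(-446 + 2*(-175)) - 180835) = -251218/(-1/(-446 - 350) - 180835) = -251218/(-1/(-796) - 180835) = -251218/(-1*(-1/796) - 180835) = -251218/(1/796 - 180835) = -251218/(-143944659/796) = -251218*(-796/143944659) = 199969528/143944659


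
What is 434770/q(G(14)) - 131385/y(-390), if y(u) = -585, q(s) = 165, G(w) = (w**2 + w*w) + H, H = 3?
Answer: 408917/143 ≈ 2859.6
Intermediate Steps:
G(w) = 3 + 2*w**2 (G(w) = (w**2 + w*w) + 3 = (w**2 + w**2) + 3 = 2*w**2 + 3 = 3 + 2*w**2)
434770/q(G(14)) - 131385/y(-390) = 434770/165 - 131385/(-585) = 434770*(1/165) - 131385*(-1/585) = 86954/33 + 8759/39 = 408917/143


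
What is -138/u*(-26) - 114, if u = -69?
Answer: -166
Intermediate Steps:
-138/u*(-26) - 114 = -138/(-69)*(-26) - 114 = -138*(-1/69)*(-26) - 114 = 2*(-26) - 114 = -52 - 114 = -166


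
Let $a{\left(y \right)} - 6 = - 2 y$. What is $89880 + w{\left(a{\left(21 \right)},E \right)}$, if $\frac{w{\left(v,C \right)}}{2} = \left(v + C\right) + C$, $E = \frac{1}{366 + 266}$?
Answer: $\frac{14189665}{158} \approx 89808.0$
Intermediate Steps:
$E = \frac{1}{632} \approx 0.0015823$
$a{\left(y \right)} = 6 - 2 y$
$w{\left(v,C \right)} = 2 v + 4 C$ ($w{\left(v,C \right)} = 2 \left(\left(v + C\right) + C\right) = 2 \left(\left(C + v\right) + C\right) = 2 \left(v + 2 C\right) = 2 v + 4 C$)
$89880 + w{\left(a{\left(21 \right)},E \right)} = 89880 + \left(2 \left(6 - 42\right) + 4 \cdot \frac{1}{632}\right) = 89880 + \left(2 \left(6 - 42\right) + \frac{1}{158}\right) = 89880 + \left(2 \left(-36\right) + \frac{1}{158}\right) = 89880 + \left(-72 + \frac{1}{158}\right) = 89880 - \frac{11375}{158} = \frac{14189665}{158}$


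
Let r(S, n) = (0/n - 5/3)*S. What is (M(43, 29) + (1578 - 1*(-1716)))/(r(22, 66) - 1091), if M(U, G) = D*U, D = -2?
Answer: -9624/3383 ≈ -2.8448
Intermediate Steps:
M(U, G) = -2*U
r(S, n) = -5*S/3 (r(S, n) = (0 - 5*1/3)*S = (0 - 5/3)*S = -5*S/3)
(M(43, 29) + (1578 - 1*(-1716)))/(r(22, 66) - 1091) = (-2*43 + (1578 - 1*(-1716)))/(-5/3*22 - 1091) = (-86 + (1578 + 1716))/(-110/3 - 1091) = (-86 + 3294)/(-3383/3) = 3208*(-3/3383) = -9624/3383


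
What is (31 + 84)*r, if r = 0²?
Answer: 0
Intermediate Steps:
r = 0
(31 + 84)*r = (31 + 84)*0 = 115*0 = 0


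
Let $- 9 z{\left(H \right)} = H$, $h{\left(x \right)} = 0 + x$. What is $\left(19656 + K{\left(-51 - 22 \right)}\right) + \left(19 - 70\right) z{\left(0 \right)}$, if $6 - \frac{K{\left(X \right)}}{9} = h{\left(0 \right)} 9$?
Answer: $19710$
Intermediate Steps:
$h{\left(x \right)} = x$
$K{\left(X \right)} = 54$ ($K{\left(X \right)} = 54 - 9 \cdot 0 \cdot 9 = 54 - 0 = 54 + 0 = 54$)
$z{\left(H \right)} = - \frac{H}{9}$
$\left(19656 + K{\left(-51 - 22 \right)}\right) + \left(19 - 70\right) z{\left(0 \right)} = \left(19656 + 54\right) + \left(19 - 70\right) \left(\left(- \frac{1}{9}\right) 0\right) = 19710 - 0 = 19710 + 0 = 19710$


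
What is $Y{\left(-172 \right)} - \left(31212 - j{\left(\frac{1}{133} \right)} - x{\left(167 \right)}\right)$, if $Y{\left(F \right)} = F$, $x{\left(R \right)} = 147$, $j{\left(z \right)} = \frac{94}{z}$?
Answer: $-18735$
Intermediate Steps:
$Y{\left(-172 \right)} - \left(31212 - j{\left(\frac{1}{133} \right)} - x{\left(167 \right)}\right) = -172 - \left(31065 - 12502\right) = -172 + \left(\left(147 + 94 \cdot 133\right) - 31212\right) = -172 + \left(\left(147 + 12502\right) - 31212\right) = -172 + \left(12649 - 31212\right) = -172 - 18563 = -18735$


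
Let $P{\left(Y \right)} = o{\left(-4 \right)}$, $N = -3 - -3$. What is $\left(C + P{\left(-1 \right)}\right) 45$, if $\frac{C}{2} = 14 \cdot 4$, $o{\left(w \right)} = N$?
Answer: $5040$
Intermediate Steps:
$N = 0$ ($N = -3 + 3 = 0$)
$o{\left(w \right)} = 0$
$P{\left(Y \right)} = 0$
$C = 112$ ($C = 2 \cdot 14 \cdot 4 = 2 \cdot 56 = 112$)
$\left(C + P{\left(-1 \right)}\right) 45 = \left(112 + 0\right) 45 = 112 \cdot 45 = 5040$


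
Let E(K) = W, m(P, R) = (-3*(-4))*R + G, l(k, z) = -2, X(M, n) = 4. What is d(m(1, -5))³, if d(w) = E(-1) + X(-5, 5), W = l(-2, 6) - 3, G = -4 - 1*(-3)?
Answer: -1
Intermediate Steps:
G = -1 (G = -4 + 3 = -1)
m(P, R) = -1 + 12*R (m(P, R) = (-3*(-4))*R - 1 = 12*R - 1 = -1 + 12*R)
W = -5 (W = -2 - 3 = -5)
E(K) = -5
d(w) = -1 (d(w) = -5 + 4 = -1)
d(m(1, -5))³ = (-1)³ = -1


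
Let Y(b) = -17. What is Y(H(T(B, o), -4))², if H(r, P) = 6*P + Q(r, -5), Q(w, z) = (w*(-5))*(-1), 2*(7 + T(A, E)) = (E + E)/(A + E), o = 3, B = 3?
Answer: 289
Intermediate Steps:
T(A, E) = -7 + E/(A + E) (T(A, E) = -7 + ((E + E)/(A + E))/2 = -7 + ((2*E)/(A + E))/2 = -7 + (2*E/(A + E))/2 = -7 + E/(A + E))
Q(w, z) = 5*w (Q(w, z) = -5*w*(-1) = 5*w)
H(r, P) = 5*r + 6*P (H(r, P) = 6*P + 5*r = 5*r + 6*P)
Y(H(T(B, o), -4))² = (-17)² = 289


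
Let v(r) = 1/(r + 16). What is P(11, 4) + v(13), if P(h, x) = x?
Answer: 117/29 ≈ 4.0345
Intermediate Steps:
v(r) = 1/(16 + r)
P(11, 4) + v(13) = 4 + 1/(16 + 13) = 4 + 1/29 = 117/29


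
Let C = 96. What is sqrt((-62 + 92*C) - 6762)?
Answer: 2*sqrt(502) ≈ 44.811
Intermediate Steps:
sqrt((-62 + 92*C) - 6762) = sqrt((-62 + 92*96) - 6762) = sqrt((-62 + 8832) - 6762) = sqrt(8770 - 6762) = sqrt(2008) = 2*sqrt(502)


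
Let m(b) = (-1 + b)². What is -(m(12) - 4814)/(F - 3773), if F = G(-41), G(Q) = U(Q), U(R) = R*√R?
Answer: -17706689/14304450 + 192413*I*√41/14304450 ≈ -1.2378 + 0.08613*I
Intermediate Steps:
U(R) = R^(3/2)
G(Q) = Q^(3/2)
F = -41*I*√41 (F = (-41)^(3/2) = -41*I*√41 ≈ -262.53*I)
-(m(12) - 4814)/(F - 3773) = -((-1 + 12)² - 4814)/(-41*I*√41 - 3773) = -(11² - 4814)/(-3773 - 41*I*√41) = -(121 - 4814)/(-3773 - 41*I*√41) = -(-4693)/(-3773 - 41*I*√41) = 4693/(-3773 - 41*I*√41)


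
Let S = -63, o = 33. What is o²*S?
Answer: -68607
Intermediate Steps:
o²*S = 33²*(-63) = 1089*(-63) = -68607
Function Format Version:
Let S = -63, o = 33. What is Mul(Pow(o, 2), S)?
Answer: -68607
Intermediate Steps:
Mul(Pow(o, 2), S) = Mul(Pow(33, 2), -63) = Mul(1089, -63) = -68607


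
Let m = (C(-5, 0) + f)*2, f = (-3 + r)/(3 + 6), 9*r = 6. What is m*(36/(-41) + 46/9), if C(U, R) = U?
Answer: -443608/9963 ≈ -44.526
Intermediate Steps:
r = ⅔ (r = (⅑)*6 = ⅔ ≈ 0.66667)
f = -7/27 (f = (-3 + ⅔)/(3 + 6) = -7/3/9 = -7/3*⅑ = -7/27 ≈ -0.25926)
m = -284/27 (m = (-5 - 7/27)*2 = -142/27*2 = -284/27 ≈ -10.519)
m*(36/(-41) + 46/9) = -284*(36/(-41) + 46/9)/27 = -284*(36*(-1/41) + 46*(⅑))/27 = -284*(-36/41 + 46/9)/27 = -284/27*1562/369 = -443608/9963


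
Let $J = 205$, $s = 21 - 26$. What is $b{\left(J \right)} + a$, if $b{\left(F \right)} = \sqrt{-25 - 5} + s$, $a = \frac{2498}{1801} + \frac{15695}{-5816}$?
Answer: $- \frac{66111407}{10474616} + i \sqrt{30} \approx -6.3116 + 5.4772 i$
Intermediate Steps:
$s = -5$
$a = - \frac{13738327}{10474616}$ ($a = 2498 \cdot \frac{1}{1801} + 15695 \left(- \frac{1}{5816}\right) = \frac{2498}{1801} - \frac{15695}{5816} = - \frac{13738327}{10474616} \approx -1.3116$)
$b{\left(F \right)} = -5 + i \sqrt{30}$ ($b{\left(F \right)} = \sqrt{-25 - 5} - 5 = \sqrt{-30} - 5 = i \sqrt{30} - 5 = -5 + i \sqrt{30}$)
$b{\left(J \right)} + a = \left(-5 + i \sqrt{30}\right) - \frac{13738327}{10474616} = - \frac{66111407}{10474616} + i \sqrt{30}$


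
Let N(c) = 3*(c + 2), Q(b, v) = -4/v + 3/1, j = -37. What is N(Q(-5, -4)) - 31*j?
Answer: 1165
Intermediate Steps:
Q(b, v) = 3 - 4/v (Q(b, v) = -4/v + 3*1 = -4/v + 3 = 3 - 4/v)
N(c) = 6 + 3*c (N(c) = 3*(2 + c) = 6 + 3*c)
N(Q(-5, -4)) - 31*j = (6 + 3*(3 - 4/(-4))) - 31*(-37) = (6 + 3*(3 - 4*(-¼))) + 1147 = (6 + 3*(3 + 1)) + 1147 = (6 + 3*4) + 1147 = (6 + 12) + 1147 = 18 + 1147 = 1165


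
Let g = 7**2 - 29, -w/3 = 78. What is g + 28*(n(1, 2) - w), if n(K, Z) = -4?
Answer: 6460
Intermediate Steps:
w = -234 (w = -3*78 = -234)
g = 20 (g = 49 - 29 = 20)
g + 28*(n(1, 2) - w) = 20 + 28*(-4 - 1*(-234)) = 20 + 28*(-4 + 234) = 20 + 28*230 = 20 + 6440 = 6460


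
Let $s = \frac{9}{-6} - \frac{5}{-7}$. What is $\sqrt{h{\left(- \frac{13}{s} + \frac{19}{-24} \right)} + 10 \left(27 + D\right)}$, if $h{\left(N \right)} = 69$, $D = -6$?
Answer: $3 \sqrt{31} \approx 16.703$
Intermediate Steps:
$s = - \frac{11}{14}$ ($s = 9 \left(- \frac{1}{6}\right) - - \frac{5}{7} = - \frac{3}{2} + \frac{5}{7} = - \frac{11}{14} \approx -0.78571$)
$\sqrt{h{\left(- \frac{13}{s} + \frac{19}{-24} \right)} + 10 \left(27 + D\right)} = \sqrt{69 + 10 \left(27 - 6\right)} = \sqrt{69 + 10 \cdot 21} = \sqrt{69 + 210} = \sqrt{279} = 3 \sqrt{31}$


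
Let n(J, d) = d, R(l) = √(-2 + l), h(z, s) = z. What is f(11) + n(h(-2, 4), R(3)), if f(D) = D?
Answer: 12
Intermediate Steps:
f(11) + n(h(-2, 4), R(3)) = 11 + √(-2 + 3) = 11 + √1 = 11 + 1 = 12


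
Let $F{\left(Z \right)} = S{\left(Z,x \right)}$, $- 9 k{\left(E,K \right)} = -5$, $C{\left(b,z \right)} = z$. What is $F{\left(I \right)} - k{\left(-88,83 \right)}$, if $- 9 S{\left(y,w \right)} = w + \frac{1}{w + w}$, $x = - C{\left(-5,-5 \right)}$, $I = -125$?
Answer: $- \frac{101}{90} \approx -1.1222$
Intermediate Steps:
$k{\left(E,K \right)} = \frac{5}{9}$ ($k{\left(E,K \right)} = \left(- \frac{1}{9}\right) \left(-5\right) = \frac{5}{9}$)
$x = 5$ ($x = \left(-1\right) \left(-5\right) = 5$)
$S{\left(y,w \right)} = - \frac{w}{9} - \frac{1}{18 w}$ ($S{\left(y,w \right)} = - \frac{w + \frac{1}{w + w}}{9} = - \frac{w + \frac{1}{2 w}}{9} = - \frac{w}{9} - \frac{1}{18 w}$)
$F{\left(Z \right)} = - \frac{17}{30}$ ($F{\left(Z \right)} = \left(- \frac{1}{9}\right) 5 - \frac{1}{18 \cdot 5} = - \frac{5}{9} - \frac{1}{90} = - \frac{17}{30}$)
$F{\left(I \right)} - k{\left(-88,83 \right)} = - \frac{17}{30} - \frac{5}{9} = - \frac{101}{90}$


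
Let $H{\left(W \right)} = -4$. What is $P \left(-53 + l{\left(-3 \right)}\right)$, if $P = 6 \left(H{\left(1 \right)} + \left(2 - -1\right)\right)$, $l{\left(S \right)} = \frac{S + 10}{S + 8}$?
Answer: $\frac{1548}{5} \approx 309.6$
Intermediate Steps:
$l{\left(S \right)} = \frac{10 + S}{8 + S}$
$P = -6$ ($P = 6 \left(-4 + \left(2 - -1\right)\right) = 6 \left(-4 + \left(2 + 1\right)\right) = 6 \left(-4 + 3\right) = 6 \left(-1\right) = -6$)
$P \left(-53 + l{\left(-3 \right)}\right) = - 6 \left(-53 + \frac{10 - 3}{8 - 3}\right) = - 6 \left(-53 + \frac{1}{5} \cdot 7\right) = - 6 \left(-53 + \frac{7}{5}\right) = \left(-6\right) \left(- \frac{258}{5}\right) = \frac{1548}{5}$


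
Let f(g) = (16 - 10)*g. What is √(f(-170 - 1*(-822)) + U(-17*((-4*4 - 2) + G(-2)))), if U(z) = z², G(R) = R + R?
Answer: 2*√35947 ≈ 379.19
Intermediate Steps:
G(R) = 2*R
f(g) = 6*g
√(f(-170 - 1*(-822)) + U(-17*((-4*4 - 2) + G(-2)))) = √(6*(-170 - 1*(-822)) + (-17*((-4*4 - 2) + 2*(-2)))²) = √(6*(-170 + 822) + (-17*((-16 - 2) - 4))²) = √(6*652 + (-17*(-18 - 4))²) = √(3912 + (-17*(-22))²) = √(3912 + 374²) = √(3912 + 139876) = √143788 = 2*√35947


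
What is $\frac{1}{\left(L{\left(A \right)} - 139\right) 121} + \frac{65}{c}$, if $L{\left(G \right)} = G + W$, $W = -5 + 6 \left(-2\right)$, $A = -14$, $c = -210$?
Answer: $- \frac{66863}{215985} \approx -0.30957$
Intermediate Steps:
$W = -17$ ($W = -5 - 12 = -17$)
$L{\left(G \right)} = -17 + G$ ($L{\left(G \right)} = G - 17 = -17 + G$)
$\frac{1}{\left(L{\left(A \right)} - 139\right) 121} + \frac{65}{c} = \frac{1}{\left(\left(-17 - 14\right) - 139\right) 121} + \frac{65}{-210} = \frac{1}{-31 - 139} \cdot \frac{1}{121} + 65 \left(- \frac{1}{210}\right) = \frac{1}{-170} \cdot \frac{1}{121} - \frac{13}{42} = \left(- \frac{1}{170}\right) \frac{1}{121} - \frac{13}{42} = - \frac{1}{20570} - \frac{13}{42} = - \frac{66863}{215985}$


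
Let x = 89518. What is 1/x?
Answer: 1/89518 ≈ 1.1171e-5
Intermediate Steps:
1/x = 1/89518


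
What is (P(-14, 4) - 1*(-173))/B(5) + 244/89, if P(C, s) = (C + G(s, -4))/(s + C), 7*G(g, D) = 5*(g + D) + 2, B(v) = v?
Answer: 585867/15575 ≈ 37.616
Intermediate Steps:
G(g, D) = 2/7 + 5*D/7 + 5*g/7 (G(g, D) = (5*(g + D) + 2)/7 = (5*(D + g) + 2)/7 = ((5*D + 5*g) + 2)/7 = (2 + 5*D + 5*g)/7 = 2/7 + 5*D/7 + 5*g/7)
P(C, s) = (-18/7 + C + 5*s/7)/(C + s) (P(C, s) = (C + (2/7 + (5/7)*(-4) + 5*s/7))/(s + C) = (C + (2/7 - 20/7 + 5*s/7))/(C + s) = (C + (-18/7 + 5*s/7))/(C + s) = (-18/7 + C + 5*s/7)/(C + s))
(P(-14, 4) - 1*(-173))/B(5) + 244/89 = ((-18/7 - 14 + (5/7)*4)/(-14 + 4) - 1*(-173))/5 + 244/89 = ((-18/7 - 14 + 20/7)/(-10) + 173)*(⅕) + 244*(1/89) = (-⅒*(-96/7) + 173)*(⅕) + 244/89 = (48/35 + 173)*(⅕) + 244/89 = (6103/35)*(⅕) + 244/89 = 6103/175 + 244/89 = 585867/15575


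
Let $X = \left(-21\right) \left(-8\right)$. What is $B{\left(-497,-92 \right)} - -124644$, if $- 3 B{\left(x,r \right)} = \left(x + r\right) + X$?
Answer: $\frac{374353}{3} \approx 1.2478 \cdot 10^{5}$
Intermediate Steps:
$X = 168$
$B{\left(x,r \right)} = -56 - \frac{r}{3} - \frac{x}{3}$ ($B{\left(x,r \right)} = - \frac{\left(x + r\right) + 168}{3} = - \frac{\left(r + x\right) + 168}{3} = - \frac{168 + r + x}{3} = -56 - \frac{r}{3} - \frac{x}{3}$)
$B{\left(-497,-92 \right)} - -124644 = \left(-56 - - \frac{92}{3} - - \frac{497}{3}\right) - -124644 = \left(-56 + \frac{92}{3} + \frac{497}{3}\right) + 124644 = \frac{421}{3} + 124644 = \frac{374353}{3}$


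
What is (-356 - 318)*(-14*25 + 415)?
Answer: -43810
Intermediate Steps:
(-356 - 318)*(-14*25 + 415) = -674*(-350 + 415) = -674*65 = -43810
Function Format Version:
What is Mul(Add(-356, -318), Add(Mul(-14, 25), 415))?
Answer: -43810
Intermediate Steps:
Mul(Add(-356, -318), Add(Mul(-14, 25), 415)) = Mul(-674, Add(-350, 415)) = Mul(-674, 65) = -43810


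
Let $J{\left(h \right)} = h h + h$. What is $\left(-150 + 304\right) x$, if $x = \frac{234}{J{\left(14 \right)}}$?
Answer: $\frac{858}{5} \approx 171.6$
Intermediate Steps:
$J{\left(h \right)} = h + h^{2}$ ($J{\left(h \right)} = h^{2} + h = h + h^{2}$)
$x = \frac{39}{35}$ ($x = \frac{234}{14 \left(1 + 14\right)} = \frac{234}{14 \cdot 15} = \frac{234}{210} = 234 \cdot \frac{1}{210} = \frac{39}{35} \approx 1.1143$)
$\left(-150 + 304\right) x = \left(-150 + 304\right) \frac{39}{35} = 154 \cdot \frac{39}{35} = \frac{858}{5}$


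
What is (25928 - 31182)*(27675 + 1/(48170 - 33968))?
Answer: -1032517002077/7101 ≈ -1.4540e+8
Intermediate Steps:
(25928 - 31182)*(27675 + 1/(48170 - 33968)) = -5254*(27675 + 1/14202) = -5254*393040351/14202 = -1032517002077/7101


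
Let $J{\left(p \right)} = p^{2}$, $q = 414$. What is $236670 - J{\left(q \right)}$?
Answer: $65274$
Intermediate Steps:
$236670 - J{\left(q \right)} = 236670 - 414^{2} = 236670 - 171396 = 65274$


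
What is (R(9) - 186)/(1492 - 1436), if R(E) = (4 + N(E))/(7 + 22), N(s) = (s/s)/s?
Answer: -48509/14616 ≈ -3.3189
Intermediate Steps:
N(s) = 1/s
R(E) = 4/29 + 1/(29*E) (R(E) = (4 + 1/E)/(7 + 22) = (4 + 1/E)/29 = (4 + 1/E)*(1/29) = 4/29 + 1/(29*E))
(R(9) - 186)/(1492 - 1436) = ((1/29)*(1 + 4*9)/9 - 186)/(1492 - 1436) = ((1/29)*(⅑)*(1 + 36) - 186)/56 = ((1/29)*(⅑)*37 - 186)*(1/56) = (37/261 - 186)*(1/56) = -48509/261*1/56 = -48509/14616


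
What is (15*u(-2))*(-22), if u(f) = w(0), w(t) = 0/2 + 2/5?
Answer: -132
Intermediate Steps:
w(t) = ⅖ (w(t) = 0*(½) + 2*(⅕) = 0 + ⅖ = ⅖)
u(f) = ⅖
(15*u(-2))*(-22) = (15*(⅖))*(-22) = 6*(-22) = -132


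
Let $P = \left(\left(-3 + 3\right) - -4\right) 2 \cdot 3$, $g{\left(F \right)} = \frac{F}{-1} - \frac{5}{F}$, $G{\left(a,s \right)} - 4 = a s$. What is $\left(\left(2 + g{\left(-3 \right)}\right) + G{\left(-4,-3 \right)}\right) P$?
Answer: $544$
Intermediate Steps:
$G{\left(a,s \right)} = 4 + a s$
$g{\left(F \right)} = - F - \frac{5}{F}$ ($g{\left(F \right)} = F \left(-1\right) - \frac{5}{F} = - F - \frac{5}{F}$)
$P = 24$ ($P = \left(0 + 4\right) 2 \cdot 3 = 4 \cdot 2 \cdot 3 = 8 \cdot 3 = 24$)
$\left(\left(2 + g{\left(-3 \right)}\right) + G{\left(-4,-3 \right)}\right) P = \left(\left(2 - \left(-3 + \frac{5}{-3}\right)\right) + \left(4 - -12\right)\right) 24 = \left(\left(2 + \left(3 - - \frac{5}{3}\right)\right) + \left(4 + 12\right)\right) 24 = \left(\left(2 + \left(3 + \frac{5}{3}\right)\right) + 16\right) 24 = \left(\left(2 + \frac{14}{3}\right) + 16\right) 24 = \left(\frac{20}{3} + 16\right) 24 = \frac{68}{3} \cdot 24 = 544$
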